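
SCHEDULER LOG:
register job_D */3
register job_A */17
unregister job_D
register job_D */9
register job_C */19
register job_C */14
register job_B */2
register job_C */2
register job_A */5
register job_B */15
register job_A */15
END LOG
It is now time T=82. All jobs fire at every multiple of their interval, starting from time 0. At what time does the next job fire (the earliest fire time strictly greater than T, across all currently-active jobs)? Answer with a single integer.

Op 1: register job_D */3 -> active={job_D:*/3}
Op 2: register job_A */17 -> active={job_A:*/17, job_D:*/3}
Op 3: unregister job_D -> active={job_A:*/17}
Op 4: register job_D */9 -> active={job_A:*/17, job_D:*/9}
Op 5: register job_C */19 -> active={job_A:*/17, job_C:*/19, job_D:*/9}
Op 6: register job_C */14 -> active={job_A:*/17, job_C:*/14, job_D:*/9}
Op 7: register job_B */2 -> active={job_A:*/17, job_B:*/2, job_C:*/14, job_D:*/9}
Op 8: register job_C */2 -> active={job_A:*/17, job_B:*/2, job_C:*/2, job_D:*/9}
Op 9: register job_A */5 -> active={job_A:*/5, job_B:*/2, job_C:*/2, job_D:*/9}
Op 10: register job_B */15 -> active={job_A:*/5, job_B:*/15, job_C:*/2, job_D:*/9}
Op 11: register job_A */15 -> active={job_A:*/15, job_B:*/15, job_C:*/2, job_D:*/9}
  job_A: interval 15, next fire after T=82 is 90
  job_B: interval 15, next fire after T=82 is 90
  job_C: interval 2, next fire after T=82 is 84
  job_D: interval 9, next fire after T=82 is 90
Earliest fire time = 84 (job job_C)

Answer: 84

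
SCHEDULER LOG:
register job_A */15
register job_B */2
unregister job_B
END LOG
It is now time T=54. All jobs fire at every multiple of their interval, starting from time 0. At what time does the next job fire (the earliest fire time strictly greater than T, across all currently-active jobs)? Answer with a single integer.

Op 1: register job_A */15 -> active={job_A:*/15}
Op 2: register job_B */2 -> active={job_A:*/15, job_B:*/2}
Op 3: unregister job_B -> active={job_A:*/15}
  job_A: interval 15, next fire after T=54 is 60
Earliest fire time = 60 (job job_A)

Answer: 60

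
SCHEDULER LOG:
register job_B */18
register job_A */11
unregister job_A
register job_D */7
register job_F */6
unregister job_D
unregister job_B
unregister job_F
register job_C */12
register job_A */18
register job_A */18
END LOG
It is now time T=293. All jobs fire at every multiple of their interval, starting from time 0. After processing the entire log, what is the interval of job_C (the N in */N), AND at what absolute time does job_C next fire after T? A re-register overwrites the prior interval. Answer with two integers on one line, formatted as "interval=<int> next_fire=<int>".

Op 1: register job_B */18 -> active={job_B:*/18}
Op 2: register job_A */11 -> active={job_A:*/11, job_B:*/18}
Op 3: unregister job_A -> active={job_B:*/18}
Op 4: register job_D */7 -> active={job_B:*/18, job_D:*/7}
Op 5: register job_F */6 -> active={job_B:*/18, job_D:*/7, job_F:*/6}
Op 6: unregister job_D -> active={job_B:*/18, job_F:*/6}
Op 7: unregister job_B -> active={job_F:*/6}
Op 8: unregister job_F -> active={}
Op 9: register job_C */12 -> active={job_C:*/12}
Op 10: register job_A */18 -> active={job_A:*/18, job_C:*/12}
Op 11: register job_A */18 -> active={job_A:*/18, job_C:*/12}
Final interval of job_C = 12
Next fire of job_C after T=293: (293//12+1)*12 = 300

Answer: interval=12 next_fire=300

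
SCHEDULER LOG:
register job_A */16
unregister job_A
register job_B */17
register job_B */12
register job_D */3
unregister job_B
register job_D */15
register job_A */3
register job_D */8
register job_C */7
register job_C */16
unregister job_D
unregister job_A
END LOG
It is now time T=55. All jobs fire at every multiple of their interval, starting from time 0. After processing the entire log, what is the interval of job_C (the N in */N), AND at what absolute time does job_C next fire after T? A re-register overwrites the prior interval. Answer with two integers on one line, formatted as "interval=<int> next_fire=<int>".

Op 1: register job_A */16 -> active={job_A:*/16}
Op 2: unregister job_A -> active={}
Op 3: register job_B */17 -> active={job_B:*/17}
Op 4: register job_B */12 -> active={job_B:*/12}
Op 5: register job_D */3 -> active={job_B:*/12, job_D:*/3}
Op 6: unregister job_B -> active={job_D:*/3}
Op 7: register job_D */15 -> active={job_D:*/15}
Op 8: register job_A */3 -> active={job_A:*/3, job_D:*/15}
Op 9: register job_D */8 -> active={job_A:*/3, job_D:*/8}
Op 10: register job_C */7 -> active={job_A:*/3, job_C:*/7, job_D:*/8}
Op 11: register job_C */16 -> active={job_A:*/3, job_C:*/16, job_D:*/8}
Op 12: unregister job_D -> active={job_A:*/3, job_C:*/16}
Op 13: unregister job_A -> active={job_C:*/16}
Final interval of job_C = 16
Next fire of job_C after T=55: (55//16+1)*16 = 64

Answer: interval=16 next_fire=64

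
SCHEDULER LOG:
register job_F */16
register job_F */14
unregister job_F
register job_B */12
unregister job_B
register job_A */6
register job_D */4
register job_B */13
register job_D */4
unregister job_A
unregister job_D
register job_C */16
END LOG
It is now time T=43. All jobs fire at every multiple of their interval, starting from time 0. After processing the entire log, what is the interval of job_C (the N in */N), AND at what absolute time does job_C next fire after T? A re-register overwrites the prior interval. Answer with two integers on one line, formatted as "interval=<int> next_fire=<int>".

Op 1: register job_F */16 -> active={job_F:*/16}
Op 2: register job_F */14 -> active={job_F:*/14}
Op 3: unregister job_F -> active={}
Op 4: register job_B */12 -> active={job_B:*/12}
Op 5: unregister job_B -> active={}
Op 6: register job_A */6 -> active={job_A:*/6}
Op 7: register job_D */4 -> active={job_A:*/6, job_D:*/4}
Op 8: register job_B */13 -> active={job_A:*/6, job_B:*/13, job_D:*/4}
Op 9: register job_D */4 -> active={job_A:*/6, job_B:*/13, job_D:*/4}
Op 10: unregister job_A -> active={job_B:*/13, job_D:*/4}
Op 11: unregister job_D -> active={job_B:*/13}
Op 12: register job_C */16 -> active={job_B:*/13, job_C:*/16}
Final interval of job_C = 16
Next fire of job_C after T=43: (43//16+1)*16 = 48

Answer: interval=16 next_fire=48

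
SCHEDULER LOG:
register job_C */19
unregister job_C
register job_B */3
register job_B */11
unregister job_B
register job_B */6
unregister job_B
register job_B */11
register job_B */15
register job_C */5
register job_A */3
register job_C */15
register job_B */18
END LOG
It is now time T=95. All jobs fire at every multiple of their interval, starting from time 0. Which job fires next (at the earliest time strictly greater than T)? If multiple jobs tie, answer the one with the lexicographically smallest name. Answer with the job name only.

Answer: job_A

Derivation:
Op 1: register job_C */19 -> active={job_C:*/19}
Op 2: unregister job_C -> active={}
Op 3: register job_B */3 -> active={job_B:*/3}
Op 4: register job_B */11 -> active={job_B:*/11}
Op 5: unregister job_B -> active={}
Op 6: register job_B */6 -> active={job_B:*/6}
Op 7: unregister job_B -> active={}
Op 8: register job_B */11 -> active={job_B:*/11}
Op 9: register job_B */15 -> active={job_B:*/15}
Op 10: register job_C */5 -> active={job_B:*/15, job_C:*/5}
Op 11: register job_A */3 -> active={job_A:*/3, job_B:*/15, job_C:*/5}
Op 12: register job_C */15 -> active={job_A:*/3, job_B:*/15, job_C:*/15}
Op 13: register job_B */18 -> active={job_A:*/3, job_B:*/18, job_C:*/15}
  job_A: interval 3, next fire after T=95 is 96
  job_B: interval 18, next fire after T=95 is 108
  job_C: interval 15, next fire after T=95 is 105
Earliest = 96, winner (lex tiebreak) = job_A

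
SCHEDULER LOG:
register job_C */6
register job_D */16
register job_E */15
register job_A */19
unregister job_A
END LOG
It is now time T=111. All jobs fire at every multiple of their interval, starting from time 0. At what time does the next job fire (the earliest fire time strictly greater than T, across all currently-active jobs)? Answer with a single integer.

Answer: 112

Derivation:
Op 1: register job_C */6 -> active={job_C:*/6}
Op 2: register job_D */16 -> active={job_C:*/6, job_D:*/16}
Op 3: register job_E */15 -> active={job_C:*/6, job_D:*/16, job_E:*/15}
Op 4: register job_A */19 -> active={job_A:*/19, job_C:*/6, job_D:*/16, job_E:*/15}
Op 5: unregister job_A -> active={job_C:*/6, job_D:*/16, job_E:*/15}
  job_C: interval 6, next fire after T=111 is 114
  job_D: interval 16, next fire after T=111 is 112
  job_E: interval 15, next fire after T=111 is 120
Earliest fire time = 112 (job job_D)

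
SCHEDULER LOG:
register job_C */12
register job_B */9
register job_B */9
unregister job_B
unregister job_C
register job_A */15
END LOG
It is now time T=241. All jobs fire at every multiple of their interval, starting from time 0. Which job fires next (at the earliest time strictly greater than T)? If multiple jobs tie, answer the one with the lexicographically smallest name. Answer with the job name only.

Answer: job_A

Derivation:
Op 1: register job_C */12 -> active={job_C:*/12}
Op 2: register job_B */9 -> active={job_B:*/9, job_C:*/12}
Op 3: register job_B */9 -> active={job_B:*/9, job_C:*/12}
Op 4: unregister job_B -> active={job_C:*/12}
Op 5: unregister job_C -> active={}
Op 6: register job_A */15 -> active={job_A:*/15}
  job_A: interval 15, next fire after T=241 is 255
Earliest = 255, winner (lex tiebreak) = job_A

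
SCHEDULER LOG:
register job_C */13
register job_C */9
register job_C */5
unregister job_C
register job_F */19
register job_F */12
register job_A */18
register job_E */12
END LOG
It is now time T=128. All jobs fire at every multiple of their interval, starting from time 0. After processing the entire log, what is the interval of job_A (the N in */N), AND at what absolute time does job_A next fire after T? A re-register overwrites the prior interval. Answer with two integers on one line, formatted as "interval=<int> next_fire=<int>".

Op 1: register job_C */13 -> active={job_C:*/13}
Op 2: register job_C */9 -> active={job_C:*/9}
Op 3: register job_C */5 -> active={job_C:*/5}
Op 4: unregister job_C -> active={}
Op 5: register job_F */19 -> active={job_F:*/19}
Op 6: register job_F */12 -> active={job_F:*/12}
Op 7: register job_A */18 -> active={job_A:*/18, job_F:*/12}
Op 8: register job_E */12 -> active={job_A:*/18, job_E:*/12, job_F:*/12}
Final interval of job_A = 18
Next fire of job_A after T=128: (128//18+1)*18 = 144

Answer: interval=18 next_fire=144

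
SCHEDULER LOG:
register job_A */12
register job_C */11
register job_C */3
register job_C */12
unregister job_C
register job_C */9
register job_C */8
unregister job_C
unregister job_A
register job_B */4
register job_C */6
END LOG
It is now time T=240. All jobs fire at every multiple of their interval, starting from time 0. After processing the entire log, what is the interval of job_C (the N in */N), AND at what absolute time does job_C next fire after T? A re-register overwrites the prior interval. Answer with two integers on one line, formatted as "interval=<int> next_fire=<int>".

Op 1: register job_A */12 -> active={job_A:*/12}
Op 2: register job_C */11 -> active={job_A:*/12, job_C:*/11}
Op 3: register job_C */3 -> active={job_A:*/12, job_C:*/3}
Op 4: register job_C */12 -> active={job_A:*/12, job_C:*/12}
Op 5: unregister job_C -> active={job_A:*/12}
Op 6: register job_C */9 -> active={job_A:*/12, job_C:*/9}
Op 7: register job_C */8 -> active={job_A:*/12, job_C:*/8}
Op 8: unregister job_C -> active={job_A:*/12}
Op 9: unregister job_A -> active={}
Op 10: register job_B */4 -> active={job_B:*/4}
Op 11: register job_C */6 -> active={job_B:*/4, job_C:*/6}
Final interval of job_C = 6
Next fire of job_C after T=240: (240//6+1)*6 = 246

Answer: interval=6 next_fire=246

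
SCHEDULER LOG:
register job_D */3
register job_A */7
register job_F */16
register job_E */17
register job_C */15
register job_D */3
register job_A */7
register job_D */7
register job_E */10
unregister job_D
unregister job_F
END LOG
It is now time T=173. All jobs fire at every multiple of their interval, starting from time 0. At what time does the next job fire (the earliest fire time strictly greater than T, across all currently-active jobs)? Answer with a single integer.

Answer: 175

Derivation:
Op 1: register job_D */3 -> active={job_D:*/3}
Op 2: register job_A */7 -> active={job_A:*/7, job_D:*/3}
Op 3: register job_F */16 -> active={job_A:*/7, job_D:*/3, job_F:*/16}
Op 4: register job_E */17 -> active={job_A:*/7, job_D:*/3, job_E:*/17, job_F:*/16}
Op 5: register job_C */15 -> active={job_A:*/7, job_C:*/15, job_D:*/3, job_E:*/17, job_F:*/16}
Op 6: register job_D */3 -> active={job_A:*/7, job_C:*/15, job_D:*/3, job_E:*/17, job_F:*/16}
Op 7: register job_A */7 -> active={job_A:*/7, job_C:*/15, job_D:*/3, job_E:*/17, job_F:*/16}
Op 8: register job_D */7 -> active={job_A:*/7, job_C:*/15, job_D:*/7, job_E:*/17, job_F:*/16}
Op 9: register job_E */10 -> active={job_A:*/7, job_C:*/15, job_D:*/7, job_E:*/10, job_F:*/16}
Op 10: unregister job_D -> active={job_A:*/7, job_C:*/15, job_E:*/10, job_F:*/16}
Op 11: unregister job_F -> active={job_A:*/7, job_C:*/15, job_E:*/10}
  job_A: interval 7, next fire after T=173 is 175
  job_C: interval 15, next fire after T=173 is 180
  job_E: interval 10, next fire after T=173 is 180
Earliest fire time = 175 (job job_A)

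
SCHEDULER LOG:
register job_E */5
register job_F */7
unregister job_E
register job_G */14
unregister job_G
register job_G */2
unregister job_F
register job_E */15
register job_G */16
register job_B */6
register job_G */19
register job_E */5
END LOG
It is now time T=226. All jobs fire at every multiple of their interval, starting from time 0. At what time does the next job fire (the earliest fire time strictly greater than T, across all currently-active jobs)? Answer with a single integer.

Answer: 228

Derivation:
Op 1: register job_E */5 -> active={job_E:*/5}
Op 2: register job_F */7 -> active={job_E:*/5, job_F:*/7}
Op 3: unregister job_E -> active={job_F:*/7}
Op 4: register job_G */14 -> active={job_F:*/7, job_G:*/14}
Op 5: unregister job_G -> active={job_F:*/7}
Op 6: register job_G */2 -> active={job_F:*/7, job_G:*/2}
Op 7: unregister job_F -> active={job_G:*/2}
Op 8: register job_E */15 -> active={job_E:*/15, job_G:*/2}
Op 9: register job_G */16 -> active={job_E:*/15, job_G:*/16}
Op 10: register job_B */6 -> active={job_B:*/6, job_E:*/15, job_G:*/16}
Op 11: register job_G */19 -> active={job_B:*/6, job_E:*/15, job_G:*/19}
Op 12: register job_E */5 -> active={job_B:*/6, job_E:*/5, job_G:*/19}
  job_B: interval 6, next fire after T=226 is 228
  job_E: interval 5, next fire after T=226 is 230
  job_G: interval 19, next fire after T=226 is 228
Earliest fire time = 228 (job job_B)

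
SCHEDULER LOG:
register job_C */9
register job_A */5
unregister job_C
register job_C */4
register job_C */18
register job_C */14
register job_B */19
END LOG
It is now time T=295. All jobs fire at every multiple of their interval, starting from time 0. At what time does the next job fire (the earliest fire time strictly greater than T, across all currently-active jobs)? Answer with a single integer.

Op 1: register job_C */9 -> active={job_C:*/9}
Op 2: register job_A */5 -> active={job_A:*/5, job_C:*/9}
Op 3: unregister job_C -> active={job_A:*/5}
Op 4: register job_C */4 -> active={job_A:*/5, job_C:*/4}
Op 5: register job_C */18 -> active={job_A:*/5, job_C:*/18}
Op 6: register job_C */14 -> active={job_A:*/5, job_C:*/14}
Op 7: register job_B */19 -> active={job_A:*/5, job_B:*/19, job_C:*/14}
  job_A: interval 5, next fire after T=295 is 300
  job_B: interval 19, next fire after T=295 is 304
  job_C: interval 14, next fire after T=295 is 308
Earliest fire time = 300 (job job_A)

Answer: 300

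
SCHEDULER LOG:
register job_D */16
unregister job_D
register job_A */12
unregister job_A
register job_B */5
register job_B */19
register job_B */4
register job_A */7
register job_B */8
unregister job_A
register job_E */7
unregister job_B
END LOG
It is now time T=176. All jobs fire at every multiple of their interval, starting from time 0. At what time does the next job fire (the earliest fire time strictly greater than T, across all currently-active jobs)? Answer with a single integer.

Answer: 182

Derivation:
Op 1: register job_D */16 -> active={job_D:*/16}
Op 2: unregister job_D -> active={}
Op 3: register job_A */12 -> active={job_A:*/12}
Op 4: unregister job_A -> active={}
Op 5: register job_B */5 -> active={job_B:*/5}
Op 6: register job_B */19 -> active={job_B:*/19}
Op 7: register job_B */4 -> active={job_B:*/4}
Op 8: register job_A */7 -> active={job_A:*/7, job_B:*/4}
Op 9: register job_B */8 -> active={job_A:*/7, job_B:*/8}
Op 10: unregister job_A -> active={job_B:*/8}
Op 11: register job_E */7 -> active={job_B:*/8, job_E:*/7}
Op 12: unregister job_B -> active={job_E:*/7}
  job_E: interval 7, next fire after T=176 is 182
Earliest fire time = 182 (job job_E)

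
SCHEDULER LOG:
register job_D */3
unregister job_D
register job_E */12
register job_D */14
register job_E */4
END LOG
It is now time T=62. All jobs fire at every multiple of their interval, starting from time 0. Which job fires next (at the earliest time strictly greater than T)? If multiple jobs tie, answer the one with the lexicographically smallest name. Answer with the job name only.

Answer: job_E

Derivation:
Op 1: register job_D */3 -> active={job_D:*/3}
Op 2: unregister job_D -> active={}
Op 3: register job_E */12 -> active={job_E:*/12}
Op 4: register job_D */14 -> active={job_D:*/14, job_E:*/12}
Op 5: register job_E */4 -> active={job_D:*/14, job_E:*/4}
  job_D: interval 14, next fire after T=62 is 70
  job_E: interval 4, next fire after T=62 is 64
Earliest = 64, winner (lex tiebreak) = job_E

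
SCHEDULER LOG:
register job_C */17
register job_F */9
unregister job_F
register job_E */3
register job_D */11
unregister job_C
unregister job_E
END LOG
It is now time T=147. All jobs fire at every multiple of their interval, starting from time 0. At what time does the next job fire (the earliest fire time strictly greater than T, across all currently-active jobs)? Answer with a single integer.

Answer: 154

Derivation:
Op 1: register job_C */17 -> active={job_C:*/17}
Op 2: register job_F */9 -> active={job_C:*/17, job_F:*/9}
Op 3: unregister job_F -> active={job_C:*/17}
Op 4: register job_E */3 -> active={job_C:*/17, job_E:*/3}
Op 5: register job_D */11 -> active={job_C:*/17, job_D:*/11, job_E:*/3}
Op 6: unregister job_C -> active={job_D:*/11, job_E:*/3}
Op 7: unregister job_E -> active={job_D:*/11}
  job_D: interval 11, next fire after T=147 is 154
Earliest fire time = 154 (job job_D)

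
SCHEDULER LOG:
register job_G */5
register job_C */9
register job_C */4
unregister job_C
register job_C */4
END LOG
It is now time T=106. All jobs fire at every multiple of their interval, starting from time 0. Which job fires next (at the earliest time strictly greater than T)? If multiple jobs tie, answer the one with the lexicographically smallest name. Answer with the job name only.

Answer: job_C

Derivation:
Op 1: register job_G */5 -> active={job_G:*/5}
Op 2: register job_C */9 -> active={job_C:*/9, job_G:*/5}
Op 3: register job_C */4 -> active={job_C:*/4, job_G:*/5}
Op 4: unregister job_C -> active={job_G:*/5}
Op 5: register job_C */4 -> active={job_C:*/4, job_G:*/5}
  job_C: interval 4, next fire after T=106 is 108
  job_G: interval 5, next fire after T=106 is 110
Earliest = 108, winner (lex tiebreak) = job_C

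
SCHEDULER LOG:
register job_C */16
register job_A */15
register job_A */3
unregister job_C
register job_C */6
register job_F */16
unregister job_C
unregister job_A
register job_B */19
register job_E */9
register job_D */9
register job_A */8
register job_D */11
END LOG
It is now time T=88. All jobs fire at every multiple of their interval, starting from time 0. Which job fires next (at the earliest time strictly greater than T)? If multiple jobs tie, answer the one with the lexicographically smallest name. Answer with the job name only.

Answer: job_E

Derivation:
Op 1: register job_C */16 -> active={job_C:*/16}
Op 2: register job_A */15 -> active={job_A:*/15, job_C:*/16}
Op 3: register job_A */3 -> active={job_A:*/3, job_C:*/16}
Op 4: unregister job_C -> active={job_A:*/3}
Op 5: register job_C */6 -> active={job_A:*/3, job_C:*/6}
Op 6: register job_F */16 -> active={job_A:*/3, job_C:*/6, job_F:*/16}
Op 7: unregister job_C -> active={job_A:*/3, job_F:*/16}
Op 8: unregister job_A -> active={job_F:*/16}
Op 9: register job_B */19 -> active={job_B:*/19, job_F:*/16}
Op 10: register job_E */9 -> active={job_B:*/19, job_E:*/9, job_F:*/16}
Op 11: register job_D */9 -> active={job_B:*/19, job_D:*/9, job_E:*/9, job_F:*/16}
Op 12: register job_A */8 -> active={job_A:*/8, job_B:*/19, job_D:*/9, job_E:*/9, job_F:*/16}
Op 13: register job_D */11 -> active={job_A:*/8, job_B:*/19, job_D:*/11, job_E:*/9, job_F:*/16}
  job_A: interval 8, next fire after T=88 is 96
  job_B: interval 19, next fire after T=88 is 95
  job_D: interval 11, next fire after T=88 is 99
  job_E: interval 9, next fire after T=88 is 90
  job_F: interval 16, next fire after T=88 is 96
Earliest = 90, winner (lex tiebreak) = job_E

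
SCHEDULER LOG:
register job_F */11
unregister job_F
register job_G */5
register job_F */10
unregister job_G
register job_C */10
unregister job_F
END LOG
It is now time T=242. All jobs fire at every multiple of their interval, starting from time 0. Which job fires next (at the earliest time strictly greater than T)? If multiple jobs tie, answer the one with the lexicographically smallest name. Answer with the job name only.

Answer: job_C

Derivation:
Op 1: register job_F */11 -> active={job_F:*/11}
Op 2: unregister job_F -> active={}
Op 3: register job_G */5 -> active={job_G:*/5}
Op 4: register job_F */10 -> active={job_F:*/10, job_G:*/5}
Op 5: unregister job_G -> active={job_F:*/10}
Op 6: register job_C */10 -> active={job_C:*/10, job_F:*/10}
Op 7: unregister job_F -> active={job_C:*/10}
  job_C: interval 10, next fire after T=242 is 250
Earliest = 250, winner (lex tiebreak) = job_C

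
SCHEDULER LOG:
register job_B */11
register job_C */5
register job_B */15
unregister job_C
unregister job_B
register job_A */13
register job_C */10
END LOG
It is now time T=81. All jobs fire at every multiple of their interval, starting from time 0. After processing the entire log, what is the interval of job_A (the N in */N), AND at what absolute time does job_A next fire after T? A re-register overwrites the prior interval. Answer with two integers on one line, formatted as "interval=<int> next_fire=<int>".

Op 1: register job_B */11 -> active={job_B:*/11}
Op 2: register job_C */5 -> active={job_B:*/11, job_C:*/5}
Op 3: register job_B */15 -> active={job_B:*/15, job_C:*/5}
Op 4: unregister job_C -> active={job_B:*/15}
Op 5: unregister job_B -> active={}
Op 6: register job_A */13 -> active={job_A:*/13}
Op 7: register job_C */10 -> active={job_A:*/13, job_C:*/10}
Final interval of job_A = 13
Next fire of job_A after T=81: (81//13+1)*13 = 91

Answer: interval=13 next_fire=91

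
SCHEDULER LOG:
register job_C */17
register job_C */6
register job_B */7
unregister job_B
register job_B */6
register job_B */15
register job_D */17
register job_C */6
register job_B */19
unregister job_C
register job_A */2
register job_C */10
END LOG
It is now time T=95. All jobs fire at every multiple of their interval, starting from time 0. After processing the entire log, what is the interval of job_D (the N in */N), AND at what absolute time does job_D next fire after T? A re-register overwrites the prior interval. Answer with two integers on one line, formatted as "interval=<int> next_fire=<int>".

Op 1: register job_C */17 -> active={job_C:*/17}
Op 2: register job_C */6 -> active={job_C:*/6}
Op 3: register job_B */7 -> active={job_B:*/7, job_C:*/6}
Op 4: unregister job_B -> active={job_C:*/6}
Op 5: register job_B */6 -> active={job_B:*/6, job_C:*/6}
Op 6: register job_B */15 -> active={job_B:*/15, job_C:*/6}
Op 7: register job_D */17 -> active={job_B:*/15, job_C:*/6, job_D:*/17}
Op 8: register job_C */6 -> active={job_B:*/15, job_C:*/6, job_D:*/17}
Op 9: register job_B */19 -> active={job_B:*/19, job_C:*/6, job_D:*/17}
Op 10: unregister job_C -> active={job_B:*/19, job_D:*/17}
Op 11: register job_A */2 -> active={job_A:*/2, job_B:*/19, job_D:*/17}
Op 12: register job_C */10 -> active={job_A:*/2, job_B:*/19, job_C:*/10, job_D:*/17}
Final interval of job_D = 17
Next fire of job_D after T=95: (95//17+1)*17 = 102

Answer: interval=17 next_fire=102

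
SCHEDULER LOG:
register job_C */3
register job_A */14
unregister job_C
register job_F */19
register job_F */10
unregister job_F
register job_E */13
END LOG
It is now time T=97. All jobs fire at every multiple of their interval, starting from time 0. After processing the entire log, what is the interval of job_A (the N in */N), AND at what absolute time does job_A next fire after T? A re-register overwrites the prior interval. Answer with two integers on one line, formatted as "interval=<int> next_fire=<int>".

Answer: interval=14 next_fire=98

Derivation:
Op 1: register job_C */3 -> active={job_C:*/3}
Op 2: register job_A */14 -> active={job_A:*/14, job_C:*/3}
Op 3: unregister job_C -> active={job_A:*/14}
Op 4: register job_F */19 -> active={job_A:*/14, job_F:*/19}
Op 5: register job_F */10 -> active={job_A:*/14, job_F:*/10}
Op 6: unregister job_F -> active={job_A:*/14}
Op 7: register job_E */13 -> active={job_A:*/14, job_E:*/13}
Final interval of job_A = 14
Next fire of job_A after T=97: (97//14+1)*14 = 98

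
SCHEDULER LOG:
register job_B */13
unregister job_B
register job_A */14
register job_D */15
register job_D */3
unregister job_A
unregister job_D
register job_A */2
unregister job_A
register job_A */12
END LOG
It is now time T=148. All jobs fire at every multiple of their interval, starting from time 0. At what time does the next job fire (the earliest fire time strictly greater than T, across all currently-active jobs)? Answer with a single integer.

Answer: 156

Derivation:
Op 1: register job_B */13 -> active={job_B:*/13}
Op 2: unregister job_B -> active={}
Op 3: register job_A */14 -> active={job_A:*/14}
Op 4: register job_D */15 -> active={job_A:*/14, job_D:*/15}
Op 5: register job_D */3 -> active={job_A:*/14, job_D:*/3}
Op 6: unregister job_A -> active={job_D:*/3}
Op 7: unregister job_D -> active={}
Op 8: register job_A */2 -> active={job_A:*/2}
Op 9: unregister job_A -> active={}
Op 10: register job_A */12 -> active={job_A:*/12}
  job_A: interval 12, next fire after T=148 is 156
Earliest fire time = 156 (job job_A)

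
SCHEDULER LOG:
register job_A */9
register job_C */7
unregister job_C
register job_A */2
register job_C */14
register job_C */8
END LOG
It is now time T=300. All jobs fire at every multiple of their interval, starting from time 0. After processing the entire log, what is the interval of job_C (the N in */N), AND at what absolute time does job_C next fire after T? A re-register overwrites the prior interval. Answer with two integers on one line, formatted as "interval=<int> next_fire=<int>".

Answer: interval=8 next_fire=304

Derivation:
Op 1: register job_A */9 -> active={job_A:*/9}
Op 2: register job_C */7 -> active={job_A:*/9, job_C:*/7}
Op 3: unregister job_C -> active={job_A:*/9}
Op 4: register job_A */2 -> active={job_A:*/2}
Op 5: register job_C */14 -> active={job_A:*/2, job_C:*/14}
Op 6: register job_C */8 -> active={job_A:*/2, job_C:*/8}
Final interval of job_C = 8
Next fire of job_C after T=300: (300//8+1)*8 = 304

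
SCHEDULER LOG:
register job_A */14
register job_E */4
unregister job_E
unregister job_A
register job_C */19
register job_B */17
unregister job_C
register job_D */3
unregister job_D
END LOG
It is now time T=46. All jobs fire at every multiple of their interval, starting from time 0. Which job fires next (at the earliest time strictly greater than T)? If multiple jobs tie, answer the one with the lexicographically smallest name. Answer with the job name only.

Answer: job_B

Derivation:
Op 1: register job_A */14 -> active={job_A:*/14}
Op 2: register job_E */4 -> active={job_A:*/14, job_E:*/4}
Op 3: unregister job_E -> active={job_A:*/14}
Op 4: unregister job_A -> active={}
Op 5: register job_C */19 -> active={job_C:*/19}
Op 6: register job_B */17 -> active={job_B:*/17, job_C:*/19}
Op 7: unregister job_C -> active={job_B:*/17}
Op 8: register job_D */3 -> active={job_B:*/17, job_D:*/3}
Op 9: unregister job_D -> active={job_B:*/17}
  job_B: interval 17, next fire after T=46 is 51
Earliest = 51, winner (lex tiebreak) = job_B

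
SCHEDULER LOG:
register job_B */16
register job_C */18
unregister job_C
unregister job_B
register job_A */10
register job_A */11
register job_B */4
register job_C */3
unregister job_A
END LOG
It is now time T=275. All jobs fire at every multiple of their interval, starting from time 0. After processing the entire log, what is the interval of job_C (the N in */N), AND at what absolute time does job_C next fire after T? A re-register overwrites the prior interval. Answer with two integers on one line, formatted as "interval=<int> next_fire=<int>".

Answer: interval=3 next_fire=276

Derivation:
Op 1: register job_B */16 -> active={job_B:*/16}
Op 2: register job_C */18 -> active={job_B:*/16, job_C:*/18}
Op 3: unregister job_C -> active={job_B:*/16}
Op 4: unregister job_B -> active={}
Op 5: register job_A */10 -> active={job_A:*/10}
Op 6: register job_A */11 -> active={job_A:*/11}
Op 7: register job_B */4 -> active={job_A:*/11, job_B:*/4}
Op 8: register job_C */3 -> active={job_A:*/11, job_B:*/4, job_C:*/3}
Op 9: unregister job_A -> active={job_B:*/4, job_C:*/3}
Final interval of job_C = 3
Next fire of job_C after T=275: (275//3+1)*3 = 276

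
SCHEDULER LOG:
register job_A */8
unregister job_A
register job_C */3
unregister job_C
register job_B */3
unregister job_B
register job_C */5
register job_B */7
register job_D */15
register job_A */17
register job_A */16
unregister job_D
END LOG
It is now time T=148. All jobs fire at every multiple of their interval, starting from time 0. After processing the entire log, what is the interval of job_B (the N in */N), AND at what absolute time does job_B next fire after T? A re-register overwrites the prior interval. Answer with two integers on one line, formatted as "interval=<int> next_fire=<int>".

Op 1: register job_A */8 -> active={job_A:*/8}
Op 2: unregister job_A -> active={}
Op 3: register job_C */3 -> active={job_C:*/3}
Op 4: unregister job_C -> active={}
Op 5: register job_B */3 -> active={job_B:*/3}
Op 6: unregister job_B -> active={}
Op 7: register job_C */5 -> active={job_C:*/5}
Op 8: register job_B */7 -> active={job_B:*/7, job_C:*/5}
Op 9: register job_D */15 -> active={job_B:*/7, job_C:*/5, job_D:*/15}
Op 10: register job_A */17 -> active={job_A:*/17, job_B:*/7, job_C:*/5, job_D:*/15}
Op 11: register job_A */16 -> active={job_A:*/16, job_B:*/7, job_C:*/5, job_D:*/15}
Op 12: unregister job_D -> active={job_A:*/16, job_B:*/7, job_C:*/5}
Final interval of job_B = 7
Next fire of job_B after T=148: (148//7+1)*7 = 154

Answer: interval=7 next_fire=154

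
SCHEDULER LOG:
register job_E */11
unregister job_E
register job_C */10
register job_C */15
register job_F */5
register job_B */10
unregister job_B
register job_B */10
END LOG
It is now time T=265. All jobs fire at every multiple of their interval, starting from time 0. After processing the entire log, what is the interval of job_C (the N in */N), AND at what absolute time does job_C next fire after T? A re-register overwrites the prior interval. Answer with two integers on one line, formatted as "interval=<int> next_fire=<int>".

Op 1: register job_E */11 -> active={job_E:*/11}
Op 2: unregister job_E -> active={}
Op 3: register job_C */10 -> active={job_C:*/10}
Op 4: register job_C */15 -> active={job_C:*/15}
Op 5: register job_F */5 -> active={job_C:*/15, job_F:*/5}
Op 6: register job_B */10 -> active={job_B:*/10, job_C:*/15, job_F:*/5}
Op 7: unregister job_B -> active={job_C:*/15, job_F:*/5}
Op 8: register job_B */10 -> active={job_B:*/10, job_C:*/15, job_F:*/5}
Final interval of job_C = 15
Next fire of job_C after T=265: (265//15+1)*15 = 270

Answer: interval=15 next_fire=270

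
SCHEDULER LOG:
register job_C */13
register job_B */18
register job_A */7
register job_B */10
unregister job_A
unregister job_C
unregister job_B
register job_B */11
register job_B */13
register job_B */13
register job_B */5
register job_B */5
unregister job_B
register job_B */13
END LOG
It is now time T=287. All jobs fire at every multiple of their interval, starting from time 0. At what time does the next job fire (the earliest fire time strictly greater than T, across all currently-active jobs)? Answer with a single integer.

Op 1: register job_C */13 -> active={job_C:*/13}
Op 2: register job_B */18 -> active={job_B:*/18, job_C:*/13}
Op 3: register job_A */7 -> active={job_A:*/7, job_B:*/18, job_C:*/13}
Op 4: register job_B */10 -> active={job_A:*/7, job_B:*/10, job_C:*/13}
Op 5: unregister job_A -> active={job_B:*/10, job_C:*/13}
Op 6: unregister job_C -> active={job_B:*/10}
Op 7: unregister job_B -> active={}
Op 8: register job_B */11 -> active={job_B:*/11}
Op 9: register job_B */13 -> active={job_B:*/13}
Op 10: register job_B */13 -> active={job_B:*/13}
Op 11: register job_B */5 -> active={job_B:*/5}
Op 12: register job_B */5 -> active={job_B:*/5}
Op 13: unregister job_B -> active={}
Op 14: register job_B */13 -> active={job_B:*/13}
  job_B: interval 13, next fire after T=287 is 299
Earliest fire time = 299 (job job_B)

Answer: 299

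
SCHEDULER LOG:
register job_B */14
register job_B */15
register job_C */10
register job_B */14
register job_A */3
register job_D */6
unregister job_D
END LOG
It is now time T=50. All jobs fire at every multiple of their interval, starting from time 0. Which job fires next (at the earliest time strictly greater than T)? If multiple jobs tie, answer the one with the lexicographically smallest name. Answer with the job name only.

Op 1: register job_B */14 -> active={job_B:*/14}
Op 2: register job_B */15 -> active={job_B:*/15}
Op 3: register job_C */10 -> active={job_B:*/15, job_C:*/10}
Op 4: register job_B */14 -> active={job_B:*/14, job_C:*/10}
Op 5: register job_A */3 -> active={job_A:*/3, job_B:*/14, job_C:*/10}
Op 6: register job_D */6 -> active={job_A:*/3, job_B:*/14, job_C:*/10, job_D:*/6}
Op 7: unregister job_D -> active={job_A:*/3, job_B:*/14, job_C:*/10}
  job_A: interval 3, next fire after T=50 is 51
  job_B: interval 14, next fire after T=50 is 56
  job_C: interval 10, next fire after T=50 is 60
Earliest = 51, winner (lex tiebreak) = job_A

Answer: job_A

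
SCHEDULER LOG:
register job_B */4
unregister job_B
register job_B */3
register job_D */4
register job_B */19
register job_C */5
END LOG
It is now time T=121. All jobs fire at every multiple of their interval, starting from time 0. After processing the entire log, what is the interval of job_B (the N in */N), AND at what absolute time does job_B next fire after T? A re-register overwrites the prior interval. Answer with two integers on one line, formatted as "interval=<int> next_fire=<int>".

Op 1: register job_B */4 -> active={job_B:*/4}
Op 2: unregister job_B -> active={}
Op 3: register job_B */3 -> active={job_B:*/3}
Op 4: register job_D */4 -> active={job_B:*/3, job_D:*/4}
Op 5: register job_B */19 -> active={job_B:*/19, job_D:*/4}
Op 6: register job_C */5 -> active={job_B:*/19, job_C:*/5, job_D:*/4}
Final interval of job_B = 19
Next fire of job_B after T=121: (121//19+1)*19 = 133

Answer: interval=19 next_fire=133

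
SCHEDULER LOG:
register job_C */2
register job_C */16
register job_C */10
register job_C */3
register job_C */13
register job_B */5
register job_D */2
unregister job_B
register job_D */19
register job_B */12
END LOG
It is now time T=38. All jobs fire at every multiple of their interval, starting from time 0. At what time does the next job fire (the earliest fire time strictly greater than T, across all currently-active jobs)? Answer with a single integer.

Op 1: register job_C */2 -> active={job_C:*/2}
Op 2: register job_C */16 -> active={job_C:*/16}
Op 3: register job_C */10 -> active={job_C:*/10}
Op 4: register job_C */3 -> active={job_C:*/3}
Op 5: register job_C */13 -> active={job_C:*/13}
Op 6: register job_B */5 -> active={job_B:*/5, job_C:*/13}
Op 7: register job_D */2 -> active={job_B:*/5, job_C:*/13, job_D:*/2}
Op 8: unregister job_B -> active={job_C:*/13, job_D:*/2}
Op 9: register job_D */19 -> active={job_C:*/13, job_D:*/19}
Op 10: register job_B */12 -> active={job_B:*/12, job_C:*/13, job_D:*/19}
  job_B: interval 12, next fire after T=38 is 48
  job_C: interval 13, next fire after T=38 is 39
  job_D: interval 19, next fire after T=38 is 57
Earliest fire time = 39 (job job_C)

Answer: 39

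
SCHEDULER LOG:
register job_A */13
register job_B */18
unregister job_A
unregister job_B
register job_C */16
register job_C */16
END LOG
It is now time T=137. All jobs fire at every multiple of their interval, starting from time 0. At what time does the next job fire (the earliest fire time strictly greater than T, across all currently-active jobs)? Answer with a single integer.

Answer: 144

Derivation:
Op 1: register job_A */13 -> active={job_A:*/13}
Op 2: register job_B */18 -> active={job_A:*/13, job_B:*/18}
Op 3: unregister job_A -> active={job_B:*/18}
Op 4: unregister job_B -> active={}
Op 5: register job_C */16 -> active={job_C:*/16}
Op 6: register job_C */16 -> active={job_C:*/16}
  job_C: interval 16, next fire after T=137 is 144
Earliest fire time = 144 (job job_C)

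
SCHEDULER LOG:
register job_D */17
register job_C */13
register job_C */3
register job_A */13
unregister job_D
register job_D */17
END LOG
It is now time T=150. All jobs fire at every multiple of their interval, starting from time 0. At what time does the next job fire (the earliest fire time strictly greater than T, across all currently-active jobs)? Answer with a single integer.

Answer: 153

Derivation:
Op 1: register job_D */17 -> active={job_D:*/17}
Op 2: register job_C */13 -> active={job_C:*/13, job_D:*/17}
Op 3: register job_C */3 -> active={job_C:*/3, job_D:*/17}
Op 4: register job_A */13 -> active={job_A:*/13, job_C:*/3, job_D:*/17}
Op 5: unregister job_D -> active={job_A:*/13, job_C:*/3}
Op 6: register job_D */17 -> active={job_A:*/13, job_C:*/3, job_D:*/17}
  job_A: interval 13, next fire after T=150 is 156
  job_C: interval 3, next fire after T=150 is 153
  job_D: interval 17, next fire after T=150 is 153
Earliest fire time = 153 (job job_C)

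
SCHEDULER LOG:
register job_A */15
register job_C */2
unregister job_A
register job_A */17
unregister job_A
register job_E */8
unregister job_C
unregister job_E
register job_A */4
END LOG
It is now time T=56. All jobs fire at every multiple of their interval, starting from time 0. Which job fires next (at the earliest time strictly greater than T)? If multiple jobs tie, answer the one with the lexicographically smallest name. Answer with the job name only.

Answer: job_A

Derivation:
Op 1: register job_A */15 -> active={job_A:*/15}
Op 2: register job_C */2 -> active={job_A:*/15, job_C:*/2}
Op 3: unregister job_A -> active={job_C:*/2}
Op 4: register job_A */17 -> active={job_A:*/17, job_C:*/2}
Op 5: unregister job_A -> active={job_C:*/2}
Op 6: register job_E */8 -> active={job_C:*/2, job_E:*/8}
Op 7: unregister job_C -> active={job_E:*/8}
Op 8: unregister job_E -> active={}
Op 9: register job_A */4 -> active={job_A:*/4}
  job_A: interval 4, next fire after T=56 is 60
Earliest = 60, winner (lex tiebreak) = job_A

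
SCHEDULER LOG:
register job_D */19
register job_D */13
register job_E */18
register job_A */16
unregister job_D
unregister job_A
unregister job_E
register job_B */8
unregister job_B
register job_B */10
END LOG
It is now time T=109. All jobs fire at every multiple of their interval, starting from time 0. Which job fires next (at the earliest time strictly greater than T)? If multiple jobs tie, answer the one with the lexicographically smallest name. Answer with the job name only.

Op 1: register job_D */19 -> active={job_D:*/19}
Op 2: register job_D */13 -> active={job_D:*/13}
Op 3: register job_E */18 -> active={job_D:*/13, job_E:*/18}
Op 4: register job_A */16 -> active={job_A:*/16, job_D:*/13, job_E:*/18}
Op 5: unregister job_D -> active={job_A:*/16, job_E:*/18}
Op 6: unregister job_A -> active={job_E:*/18}
Op 7: unregister job_E -> active={}
Op 8: register job_B */8 -> active={job_B:*/8}
Op 9: unregister job_B -> active={}
Op 10: register job_B */10 -> active={job_B:*/10}
  job_B: interval 10, next fire after T=109 is 110
Earliest = 110, winner (lex tiebreak) = job_B

Answer: job_B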